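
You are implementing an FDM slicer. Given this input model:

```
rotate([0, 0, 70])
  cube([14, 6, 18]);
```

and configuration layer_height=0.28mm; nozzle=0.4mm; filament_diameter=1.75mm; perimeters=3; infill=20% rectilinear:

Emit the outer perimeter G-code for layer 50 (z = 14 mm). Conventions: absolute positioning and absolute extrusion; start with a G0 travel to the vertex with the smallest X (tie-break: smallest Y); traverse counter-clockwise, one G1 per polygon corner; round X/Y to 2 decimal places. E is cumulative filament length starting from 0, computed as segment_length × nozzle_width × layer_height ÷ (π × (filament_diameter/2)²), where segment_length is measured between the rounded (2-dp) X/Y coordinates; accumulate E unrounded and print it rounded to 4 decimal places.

At z = 14 mm: the 14×6 cube contributes its full rectangle; (whole slice rotated 70° about Z — lengths, areas and connectivity unchanged). The outline is a single polygon with 4 vertices. Extrusion per mm of travel: 0.4 × 0.28 / (π × 0.875²) = 0.046564. Accumulating E over each segment gives final E = 1.8631.

G0 X-5.64 Y2.05 Z14.00
G1 X0.00 Y0.00 E0.2794
G1 X4.79 Y13.16 E0.9315
G1 X-0.85 Y15.21 E1.2110
G1 X-5.64 Y2.05 E1.8631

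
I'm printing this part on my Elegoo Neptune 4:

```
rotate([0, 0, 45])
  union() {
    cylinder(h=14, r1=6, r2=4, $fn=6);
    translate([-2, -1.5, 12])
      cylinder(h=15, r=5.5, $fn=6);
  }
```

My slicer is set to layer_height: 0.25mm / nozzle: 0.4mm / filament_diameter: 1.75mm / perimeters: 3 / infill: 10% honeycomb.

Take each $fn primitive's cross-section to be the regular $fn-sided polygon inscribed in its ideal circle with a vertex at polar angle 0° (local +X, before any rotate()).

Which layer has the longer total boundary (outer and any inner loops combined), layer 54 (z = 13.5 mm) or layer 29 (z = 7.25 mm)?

layer 54 (z = 13.5 mm)

Layer 54 (z = 13.5): the cone (r1=6→r2=4) has section circumradius 4.071 here — a regular 6-gon (perimeter = 2·6·4.071·sin(180°/6) = 24.43 mm); the r=5.5 cylinder at (-2, -1.5) gives a regular 6-gon of circumradius 5.5 (constant along its height) (perimeter = 2·6·5.500·sin(180°/6) = 33.00 mm); Combining (union): the regions partially overlap (shared area 36.37 mm²), so the edge portions inside another operand are dropped and the merged outline is re-measured after clipping — boundary = 34.74 mm; (rotated 45° about Z; rotation is an isometry so areas/perimeters/island counts are preserved). So its perimeter = 34.74 mm. Layer 29 (z = 7.25): the cone contributes a regular 6-gon of circumradius 4.964 (interpolated between r1=6 and r2=4 at t=0.518) (perimeter = 2·6·4.964·sin(180°/6) = 29.79 mm); the cylinder at (-2, -1.5) does not reach this height (z outside [12, 27]); Taking the union: only the cone is present, so the union is just that shape — boundary = 29.79 mm; (rotated 45° about Z; rotation is an isometry so areas/perimeters/island counts are preserved). So its perimeter = 29.79 mm. Layer 54 is larger (34.74 vs 29.79 mm).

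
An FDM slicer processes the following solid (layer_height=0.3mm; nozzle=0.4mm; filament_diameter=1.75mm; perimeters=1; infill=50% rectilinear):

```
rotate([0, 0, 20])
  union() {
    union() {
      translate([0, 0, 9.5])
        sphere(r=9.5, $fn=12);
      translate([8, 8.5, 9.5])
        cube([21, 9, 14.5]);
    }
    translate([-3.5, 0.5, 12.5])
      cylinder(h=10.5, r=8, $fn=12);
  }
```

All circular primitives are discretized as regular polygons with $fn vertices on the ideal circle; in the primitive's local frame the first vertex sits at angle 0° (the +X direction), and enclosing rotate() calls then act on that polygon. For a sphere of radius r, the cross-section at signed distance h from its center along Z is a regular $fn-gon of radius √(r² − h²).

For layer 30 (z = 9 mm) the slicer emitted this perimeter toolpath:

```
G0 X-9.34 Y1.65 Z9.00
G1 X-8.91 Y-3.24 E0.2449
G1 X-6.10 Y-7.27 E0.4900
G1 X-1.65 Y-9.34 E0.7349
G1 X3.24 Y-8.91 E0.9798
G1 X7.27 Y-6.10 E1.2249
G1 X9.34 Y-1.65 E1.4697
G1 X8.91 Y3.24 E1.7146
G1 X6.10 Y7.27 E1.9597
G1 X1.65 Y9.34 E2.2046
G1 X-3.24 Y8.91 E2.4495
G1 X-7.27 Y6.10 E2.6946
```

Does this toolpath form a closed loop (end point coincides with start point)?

Start point (G0): (-9.34, 1.65). End point (last G1): the path does not return to the start — open.

no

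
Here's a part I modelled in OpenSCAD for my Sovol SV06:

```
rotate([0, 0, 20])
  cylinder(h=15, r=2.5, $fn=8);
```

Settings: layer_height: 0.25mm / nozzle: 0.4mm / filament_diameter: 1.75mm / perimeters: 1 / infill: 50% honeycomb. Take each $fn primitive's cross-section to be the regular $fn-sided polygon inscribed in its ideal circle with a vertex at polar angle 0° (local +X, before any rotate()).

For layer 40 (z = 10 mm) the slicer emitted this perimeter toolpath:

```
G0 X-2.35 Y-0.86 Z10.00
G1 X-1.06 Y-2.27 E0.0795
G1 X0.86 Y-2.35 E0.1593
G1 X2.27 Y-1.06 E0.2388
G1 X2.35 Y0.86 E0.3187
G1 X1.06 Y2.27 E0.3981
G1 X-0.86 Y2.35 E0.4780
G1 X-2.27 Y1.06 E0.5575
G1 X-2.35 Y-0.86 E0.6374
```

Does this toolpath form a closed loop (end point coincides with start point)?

yes

Start point (G0): (-2.35, -0.86). End point (last G1): the path returns to the start — closed.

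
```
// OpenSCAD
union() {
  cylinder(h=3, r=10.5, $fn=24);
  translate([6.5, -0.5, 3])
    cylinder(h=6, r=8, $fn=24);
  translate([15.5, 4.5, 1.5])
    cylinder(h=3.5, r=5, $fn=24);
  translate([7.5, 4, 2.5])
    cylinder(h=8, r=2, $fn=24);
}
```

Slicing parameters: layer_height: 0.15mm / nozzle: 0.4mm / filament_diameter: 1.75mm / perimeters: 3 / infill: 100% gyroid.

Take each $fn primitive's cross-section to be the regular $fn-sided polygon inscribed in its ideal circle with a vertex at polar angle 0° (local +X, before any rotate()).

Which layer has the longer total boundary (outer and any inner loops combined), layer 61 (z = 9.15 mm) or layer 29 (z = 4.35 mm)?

layer 29 (z = 4.35 mm)

Layer 61 (z = 9.15): the cylinder is absent (z outside [0, 3]); the cylinder at (6.5, -0.5) is absent (z outside [3, 9]); the cylinder at (15.5, 4.5) is not intersected at this z (z outside [1.5, 5]); the r=2 cylinder at (7.5, 4) gives a regular 24-gon of circumradius 2 (constant along its height) (perimeter = 2·24·2.000·sin(180°/24) = 12.53 mm); Taking the union: only the r=2 cylinder at (7.5, 4) is present, so the union is just that shape — boundary = 12.53 mm. So its perimeter = 12.53 mm. Layer 29 (z = 4.35): the cylinder is not intersected at this z (z outside [0, 3]); the cylinder at (6.5, -0.5): section is a regular 24-gon, circumradius r=8 (perimeter = 2·24·8.000·sin(180°/24) = 50.12 mm); the cylinder at (15.5, 4.5): section is a regular 24-gon, circumradius r=5 (perimeter = 2·24·5.000·sin(180°/24) = 31.33 mm); the r=2 cylinder at (7.5, 4) gives a regular 24-gon of circumradius 2 (constant along its height) (perimeter = 2·24·2.000·sin(180°/24) = 12.53 mm); Taking the union: the regions partially overlap (shared area 25.93 mm²), so the edge portions inside another operand are dropped and the merged outline is re-measured after clipping — boundary = 65.12 mm. So its perimeter = 65.12 mm. Layer 29 is larger (65.12 vs 12.53 mm).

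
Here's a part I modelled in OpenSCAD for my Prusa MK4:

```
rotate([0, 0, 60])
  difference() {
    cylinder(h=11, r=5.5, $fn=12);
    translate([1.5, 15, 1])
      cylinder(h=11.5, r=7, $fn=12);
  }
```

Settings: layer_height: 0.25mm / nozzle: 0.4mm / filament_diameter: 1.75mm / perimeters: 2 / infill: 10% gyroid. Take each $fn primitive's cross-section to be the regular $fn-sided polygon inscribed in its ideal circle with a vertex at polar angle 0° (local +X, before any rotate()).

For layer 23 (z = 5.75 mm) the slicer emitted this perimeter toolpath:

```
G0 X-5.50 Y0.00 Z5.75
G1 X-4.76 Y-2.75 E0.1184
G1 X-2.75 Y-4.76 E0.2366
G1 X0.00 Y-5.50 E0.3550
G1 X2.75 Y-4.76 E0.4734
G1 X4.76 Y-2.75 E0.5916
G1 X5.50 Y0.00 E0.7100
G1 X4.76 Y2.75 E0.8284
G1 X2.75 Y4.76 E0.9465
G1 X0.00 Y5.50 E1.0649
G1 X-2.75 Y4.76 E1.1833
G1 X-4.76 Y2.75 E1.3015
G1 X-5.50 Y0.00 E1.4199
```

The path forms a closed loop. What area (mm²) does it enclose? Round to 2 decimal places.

90.69 mm²

Apply the shoelace formula to the sequence of (X, Y) vertices; enclosed area = 90.69 mm².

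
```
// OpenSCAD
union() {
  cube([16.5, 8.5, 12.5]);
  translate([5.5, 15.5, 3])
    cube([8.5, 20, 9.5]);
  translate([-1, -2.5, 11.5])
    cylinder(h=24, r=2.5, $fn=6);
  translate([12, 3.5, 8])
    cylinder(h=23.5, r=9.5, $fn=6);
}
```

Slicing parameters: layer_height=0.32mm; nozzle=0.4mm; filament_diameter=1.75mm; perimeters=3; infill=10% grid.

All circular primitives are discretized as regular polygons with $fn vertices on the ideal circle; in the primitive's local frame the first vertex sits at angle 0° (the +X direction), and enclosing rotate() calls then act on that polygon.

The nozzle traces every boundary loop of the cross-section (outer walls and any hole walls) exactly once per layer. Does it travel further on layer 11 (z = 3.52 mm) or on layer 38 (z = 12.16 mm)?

Layer 11 (z = 3.52): the cube (footprint 16.5×8.5) is included at this height (perimeter 50.00 mm); the cube at (5.5, 15.5) (footprint 8.5×20) is included at this height (perimeter 57.00 mm); the cylinder at (-1, -2.5) is absent (z outside [11.5, 35.5]); the cylinder at (12, 3.5) does not reach this height (z outside [8, 31.5]); Merging all regions: the 2 present regions are separate (no shared area or edge), so areas and boundary lengths simply add and each stays a separate island — boundary = 107.00 mm. So its perimeter = 107.00 mm. Layer 38 (z = 12.16): the cube is present — its section is the full 16.5×8.5 rectangle (perimeter 50.00 mm); the cube at (5.5, 15.5) (footprint 8.5×20) is included at this height (perimeter 57.00 mm); the r=2.5 cylinder at (-1, -2.5) contributes a regular 6-gon of circumradius 2.5 (perimeter = 2·6·2.500·sin(180°/6) = 15.00 mm); the r=9.5 cylinder at (12, 3.5) contributes a regular 6-gon of circumradius 9.5 (perimeter = 2·6·9.500·sin(180°/6) = 57.00 mm); Combining (union): the regions partially overlap (shared area 108.25 mm²), so the edge portions inside another operand are dropped and the merged outline is re-measured after clipping — boundary = 137.59 mm. So its perimeter = 137.59 mm. Layer 38 is larger (137.59 vs 107.00 mm).

layer 38 (z = 12.16 mm)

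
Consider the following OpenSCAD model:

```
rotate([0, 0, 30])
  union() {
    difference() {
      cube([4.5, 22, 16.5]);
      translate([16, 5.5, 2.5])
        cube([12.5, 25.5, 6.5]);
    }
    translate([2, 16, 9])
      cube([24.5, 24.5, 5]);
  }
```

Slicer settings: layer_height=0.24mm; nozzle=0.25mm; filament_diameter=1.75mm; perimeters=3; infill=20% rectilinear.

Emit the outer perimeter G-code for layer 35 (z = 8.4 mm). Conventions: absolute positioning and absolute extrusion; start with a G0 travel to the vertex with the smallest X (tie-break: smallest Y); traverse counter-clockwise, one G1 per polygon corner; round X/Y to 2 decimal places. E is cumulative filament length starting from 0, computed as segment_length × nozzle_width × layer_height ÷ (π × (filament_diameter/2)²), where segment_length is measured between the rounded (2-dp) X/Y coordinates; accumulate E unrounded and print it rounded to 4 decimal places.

At z = 8.4 mm: the cube is present — its section is the full 4.5×22 rectangle; the cube at (16, 5.5) (footprint 12.5×25.5) is included at this height; Subtracting the remaining from the first: starting from the 4.5×22 cube, the 12.5×25.5 cube at (16, 5.5) misses the remaining region (no effect) — 1 connected region; the cube at (2, 16) is absent (z outside [9, 14]); Combining (union): only the result so far is present, so the union is just that shape — 1 connected region; (whole slice rotated 30° about Z — lengths, areas and connectivity unchanged). The outline is a single polygon with 4 vertices. Extrusion per mm of travel: 0.25 × 0.24 / (π × 0.875²) = 0.024945. Accumulating E over each segment gives final E = 1.3221.

G0 X-11.00 Y19.05 Z8.40
G1 X0.00 Y0.00 E0.5487
G1 X3.90 Y2.25 E0.6611
G1 X-7.10 Y21.30 E1.2098
G1 X-11.00 Y19.05 E1.3221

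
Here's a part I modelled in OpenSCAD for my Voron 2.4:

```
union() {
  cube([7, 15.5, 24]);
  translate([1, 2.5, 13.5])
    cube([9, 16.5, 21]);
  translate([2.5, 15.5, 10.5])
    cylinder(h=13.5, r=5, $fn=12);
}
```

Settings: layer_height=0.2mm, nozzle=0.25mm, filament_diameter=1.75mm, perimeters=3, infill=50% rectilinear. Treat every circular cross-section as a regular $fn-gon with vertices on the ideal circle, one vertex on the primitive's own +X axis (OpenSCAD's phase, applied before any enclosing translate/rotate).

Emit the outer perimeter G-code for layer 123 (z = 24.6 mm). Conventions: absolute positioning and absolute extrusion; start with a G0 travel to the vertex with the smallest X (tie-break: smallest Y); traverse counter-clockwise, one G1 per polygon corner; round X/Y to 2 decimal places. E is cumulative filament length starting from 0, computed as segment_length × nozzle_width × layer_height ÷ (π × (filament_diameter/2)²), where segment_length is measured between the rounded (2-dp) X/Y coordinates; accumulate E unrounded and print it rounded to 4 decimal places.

G0 X1.00 Y2.50 Z24.60
G1 X10.00 Y2.50 E0.1871
G1 X10.00 Y19.00 E0.5301
G1 X1.00 Y19.00 E0.7172
G1 X1.00 Y2.50 E1.0602

At z = 24.6 mm: the cube does not reach this height (z outside [0, 24]); the 9×16.5 cube at (1, 2.5) contributes its full rectangle; the cylinder at (2.5, 15.5) is not intersected at this z (z outside [10.5, 24]); Taking the union: only the 9×16.5 cube at (1, 2.5) is present, so the union is just that shape — 1 connected region. The outline is a single polygon with 4 vertices. Extrusion per mm of travel: 0.25 × 0.2 / (π × 0.875²) = 0.020788. Accumulating E over each segment gives final E = 1.0602.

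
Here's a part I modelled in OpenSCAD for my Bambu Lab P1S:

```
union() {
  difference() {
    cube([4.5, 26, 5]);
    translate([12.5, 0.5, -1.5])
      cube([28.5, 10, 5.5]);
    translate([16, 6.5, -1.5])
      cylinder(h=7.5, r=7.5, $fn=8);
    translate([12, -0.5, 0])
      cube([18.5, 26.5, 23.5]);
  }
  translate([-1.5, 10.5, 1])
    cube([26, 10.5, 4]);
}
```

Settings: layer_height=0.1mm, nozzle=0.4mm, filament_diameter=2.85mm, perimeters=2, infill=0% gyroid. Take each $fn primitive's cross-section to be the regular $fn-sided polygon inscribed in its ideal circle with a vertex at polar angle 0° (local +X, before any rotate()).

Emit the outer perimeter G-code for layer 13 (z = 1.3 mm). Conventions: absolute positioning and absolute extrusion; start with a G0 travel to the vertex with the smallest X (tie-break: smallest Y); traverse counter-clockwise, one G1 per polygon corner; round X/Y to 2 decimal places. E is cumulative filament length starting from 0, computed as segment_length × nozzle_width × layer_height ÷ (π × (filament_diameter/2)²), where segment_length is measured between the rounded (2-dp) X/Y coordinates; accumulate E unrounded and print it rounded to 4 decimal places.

At z = 1.3 mm: the cube (footprint 4.5×26) is included at this height; the cube at (12.5, 0.5) (footprint 28.5×10) is included at this height; the cylinder at (16, 6.5): section is a regular 8-gon, circumradius r=7.5; the cube at (12, -0.5) (footprint 18.5×26.5) is included at this height; After the difference (first − rest): starting from the 4.5×26 cube, the 28.5×10 cube at (12.5, 0.5) misses the remaining region (no effect); the r=7.5 cylinder at (16, 6.5) misses the remaining region (no effect); the 18.5×26.5 cube at (12, -0.5) misses the remaining region (no effect) — 1 connected region; the cube at (-1.5, 10.5) is present — its section is the full 26×10.5 rectangle; Merging all regions: the regions partially overlap (shared area 47.25 mm²), so overlapping operands fuse into one piece — 1 connected region. The outline is a single polygon with 12 vertices. Extrusion per mm of travel: 0.4 × 0.1 / (π × 1.425²) = 0.006270. Accumulating E over each segment gives final E = 0.6521.

G0 X-1.50 Y10.50 Z1.30
G1 X0.00 Y10.50 E0.0094
G1 X0.00 Y0.00 E0.0752
G1 X4.50 Y0.00 E0.1035
G1 X4.50 Y10.50 E0.1693
G1 X24.50 Y10.50 E0.2947
G1 X24.50 Y21.00 E0.3605
G1 X4.50 Y21.00 E0.4859
G1 X4.50 Y26.00 E0.5173
G1 X0.00 Y26.00 E0.5455
G1 X0.00 Y21.00 E0.5769
G1 X-1.50 Y21.00 E0.5863
G1 X-1.50 Y10.50 E0.6521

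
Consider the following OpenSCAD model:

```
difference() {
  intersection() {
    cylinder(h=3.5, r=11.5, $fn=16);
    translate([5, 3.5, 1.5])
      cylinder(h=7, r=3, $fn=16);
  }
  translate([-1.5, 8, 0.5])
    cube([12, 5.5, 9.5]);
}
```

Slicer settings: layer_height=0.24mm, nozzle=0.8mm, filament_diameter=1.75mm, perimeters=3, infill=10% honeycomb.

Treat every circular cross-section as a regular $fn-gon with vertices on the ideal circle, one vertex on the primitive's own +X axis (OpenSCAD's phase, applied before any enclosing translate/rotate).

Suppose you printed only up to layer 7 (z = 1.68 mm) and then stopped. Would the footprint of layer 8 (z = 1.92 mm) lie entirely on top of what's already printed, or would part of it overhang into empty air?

Compare the two slices. At z = 1.68: the r=11.5 cylinder contributes a regular 16-gon of circumradius 11.5 (area = (16/2)·11.500²·sin(360°/16) = 404.88 mm²); the r=3 cylinder at (5, 3.5) contributes a regular 16-gon of circumradius 3 (area = (16/2)·3.000²·sin(360°/16) = 27.55 mm²); Keeping only the common overlap: the r=3 cylinder at (5, 3.5) lies inside the r=11.5 cylinder, so the common part is the r=3 cylinder at (5, 3.5) itself — area = 27.55 mm²; the cube at (-1.5, 8) (footprint 12×5.5) is included at this height (area 66.00 mm²); After the difference (first − rest): starting from the result so far (27.55 mm²), the 12×5.5 cube at (-1.5, 8) misses the remaining region (no effect) — area = 27.55 mm². At z = 1.92: the r=11.5 cylinder contributes a regular 16-gon of circumradius 11.5 (area = (16/2)·11.500²·sin(360°/16) = 404.88 mm²); the cylinder at (5, 3.5): section is a regular 16-gon, circumradius r=3 (area = (16/2)·3.000²·sin(360°/16) = 27.55 mm²); Taking the intersection: the r=3 cylinder at (5, 3.5) lies inside the r=11.5 cylinder, so the common part is the r=3 cylinder at (5, 3.5) itself — area = 27.55 mm²; the 12×5.5 cube at (-1.5, 8) contributes its full rectangle (area 66.00 mm²); Subtracting the remaining from the first: starting from the result so far (27.55 mm²), the 12×5.5 cube at (-1.5, 8) misses the remaining region (no effect) — area = 27.55 mm². Checking containment: the cross-section at z = 1.92 is a subset of the cross-section at z = 1.68.

entirely on top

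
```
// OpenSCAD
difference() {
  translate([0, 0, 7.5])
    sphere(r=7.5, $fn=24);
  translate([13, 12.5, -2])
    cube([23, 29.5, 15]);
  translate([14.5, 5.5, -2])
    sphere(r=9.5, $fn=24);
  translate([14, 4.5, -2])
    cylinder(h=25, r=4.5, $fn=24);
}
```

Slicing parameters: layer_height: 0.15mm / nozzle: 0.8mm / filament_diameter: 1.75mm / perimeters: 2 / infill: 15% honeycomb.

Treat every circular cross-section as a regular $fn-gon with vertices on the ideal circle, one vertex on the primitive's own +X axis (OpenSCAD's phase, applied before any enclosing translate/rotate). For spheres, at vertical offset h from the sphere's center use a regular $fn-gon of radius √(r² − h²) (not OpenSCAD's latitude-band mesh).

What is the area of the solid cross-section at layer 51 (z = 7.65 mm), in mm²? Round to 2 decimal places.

174.63 mm²

At z = 7.65 mm: the sphere: section is a regular 24-gon, circumradius = √(r²−h²) = √(7.5²−0.15²) = 7.498 (area = (24/2)·7.498²·sin(360°/24) = 174.63 mm²); the 23×29.5 cube at (13, 12.5) contributes its full rectangle (area 678.50 mm²); the sphere at (14.5, 5.5) is absent (|z−center|=9.650 > r=9.5); the cylinder at (14, 4.5): section is a regular 24-gon, circumradius r=4.5 (area = (24/2)·4.500²·sin(360°/24) = 62.89 mm²); Taking the first minus the rest: starting from the r=7.5 sphere (174.63 mm²), the 23×29.5 cube at (13, 12.5) misses the remaining region (no effect); the r=4.5 cylinder at (14, 4.5) misses the remaining region (no effect) — area = 174.63 mm². Overall, the cross-section is a single solid region. Net area = 174.63 mm².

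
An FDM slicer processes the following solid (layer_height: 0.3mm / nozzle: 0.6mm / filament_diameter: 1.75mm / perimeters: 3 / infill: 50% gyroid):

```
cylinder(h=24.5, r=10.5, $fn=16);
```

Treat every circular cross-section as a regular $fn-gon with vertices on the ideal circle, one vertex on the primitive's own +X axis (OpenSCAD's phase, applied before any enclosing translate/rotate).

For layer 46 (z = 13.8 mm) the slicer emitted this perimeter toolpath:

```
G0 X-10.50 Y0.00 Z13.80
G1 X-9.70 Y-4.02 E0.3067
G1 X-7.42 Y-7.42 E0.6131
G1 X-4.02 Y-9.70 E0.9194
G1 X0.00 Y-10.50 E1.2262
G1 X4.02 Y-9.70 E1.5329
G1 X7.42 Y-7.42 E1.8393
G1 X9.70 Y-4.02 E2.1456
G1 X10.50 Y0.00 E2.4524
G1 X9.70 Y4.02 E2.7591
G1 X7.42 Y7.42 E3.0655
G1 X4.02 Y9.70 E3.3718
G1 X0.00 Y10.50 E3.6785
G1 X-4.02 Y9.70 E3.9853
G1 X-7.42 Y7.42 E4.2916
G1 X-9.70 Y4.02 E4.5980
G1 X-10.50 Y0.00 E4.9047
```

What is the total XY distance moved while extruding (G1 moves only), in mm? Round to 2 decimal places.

Sum the Euclidean lengths of each G1 segment: total = 65.54 mm.

65.54 mm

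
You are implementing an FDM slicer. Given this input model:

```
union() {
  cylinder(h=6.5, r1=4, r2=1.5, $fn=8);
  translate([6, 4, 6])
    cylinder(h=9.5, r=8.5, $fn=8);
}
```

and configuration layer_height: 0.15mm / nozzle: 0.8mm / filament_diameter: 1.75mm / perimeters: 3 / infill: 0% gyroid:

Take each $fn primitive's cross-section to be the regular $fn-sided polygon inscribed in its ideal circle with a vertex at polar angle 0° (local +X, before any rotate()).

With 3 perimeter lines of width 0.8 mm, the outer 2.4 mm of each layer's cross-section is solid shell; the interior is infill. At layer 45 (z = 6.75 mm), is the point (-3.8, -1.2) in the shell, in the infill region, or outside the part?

outside

At z = 6.75 mm: the cone is absent (z outside [0, 6.5]); the r=8.5 cylinder at (6, 4) gives a regular 8-gon of circumradius 8.5 (constant along its height); Taking the union: only the r=8.5 cylinder at (6, 4) is present, so the union is just that shape — 1 connected region. Overall, the cross-section is a single solid region. The nearest boundary edge runs (-2.50, 4.00)→(-0.01, -2.01); distance from the point to it = 3.19 mm. The point is not inside any of the regions above, so it lies outside the cross-section (3.19 mm from the nearest boundary).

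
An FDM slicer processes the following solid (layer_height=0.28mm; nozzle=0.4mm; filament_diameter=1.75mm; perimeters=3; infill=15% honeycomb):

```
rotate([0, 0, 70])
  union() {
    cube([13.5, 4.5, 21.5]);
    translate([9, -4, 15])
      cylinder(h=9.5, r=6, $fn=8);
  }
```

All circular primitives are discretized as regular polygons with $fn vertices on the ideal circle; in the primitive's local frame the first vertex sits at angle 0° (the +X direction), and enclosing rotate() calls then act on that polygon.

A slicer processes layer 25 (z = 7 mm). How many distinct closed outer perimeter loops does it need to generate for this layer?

1

At z = 7 mm: the cube is present — its section is the full 13.5×4.5 rectangle; the cylinder at (9, -4) does not reach this height (z outside [15, 24.5]); Combining (union): only the 13.5×4.5 cube is present, so the union is just that shape — 1 connected region; (whole slice rotated 70° about Z — lengths, areas and connectivity unchanged). The result has 1 disconnected region.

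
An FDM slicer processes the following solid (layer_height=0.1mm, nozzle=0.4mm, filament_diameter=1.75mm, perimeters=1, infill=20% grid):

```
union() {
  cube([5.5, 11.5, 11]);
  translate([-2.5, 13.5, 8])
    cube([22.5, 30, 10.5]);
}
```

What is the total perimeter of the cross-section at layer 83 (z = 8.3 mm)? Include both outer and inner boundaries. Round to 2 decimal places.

At z = 8.3 mm: the cube is present — its section is the full 5.5×11.5 rectangle (perimeter 34.00 mm); the cube at (-2.5, 13.5) is present — its section is the full 22.5×30 rectangle (perimeter 105.00 mm); Merging all regions: the 2 present regions are separate (no shared area or edge), so areas and boundary lengths simply add and each stays a separate island — boundary = 139.00 mm. Overall, the cross-section has 2 separate islands. Total boundary length (outer) = 139.00 mm.

139.00 mm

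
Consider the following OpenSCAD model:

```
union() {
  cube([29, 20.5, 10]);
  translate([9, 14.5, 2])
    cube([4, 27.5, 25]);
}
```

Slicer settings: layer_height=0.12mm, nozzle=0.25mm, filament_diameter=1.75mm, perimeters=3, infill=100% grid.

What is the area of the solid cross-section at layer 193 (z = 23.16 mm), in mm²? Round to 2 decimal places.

At z = 23.16 mm: the cube is absent (z outside [0, 10]); the cube at (9, 14.5) (footprint 4×27.5) is included at this height (area 110.00 mm²); Combining (union): only the 4×27.5 cube at (9, 14.5) is present, so the union is just that shape — area = 110.00 mm². Overall, the cross-section is a single solid region. Net area = 110.00 mm².

110.00 mm²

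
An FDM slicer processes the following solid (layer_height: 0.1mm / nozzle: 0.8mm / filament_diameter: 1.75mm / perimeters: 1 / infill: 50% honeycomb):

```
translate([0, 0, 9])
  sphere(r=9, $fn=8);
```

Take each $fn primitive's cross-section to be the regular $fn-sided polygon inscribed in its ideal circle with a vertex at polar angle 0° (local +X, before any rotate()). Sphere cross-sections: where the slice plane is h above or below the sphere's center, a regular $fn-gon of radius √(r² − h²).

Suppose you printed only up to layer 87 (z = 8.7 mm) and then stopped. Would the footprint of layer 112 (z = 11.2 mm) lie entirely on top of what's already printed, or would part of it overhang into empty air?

entirely on top

Compare the two slices. At z = 8.7: the r=9 sphere contributes a regular 8-gon of circumradius √(9²−0.3²) = 8.995 (area = (8/2)·8.995²·sin(360°/8) = 228.85 mm²). At z = 11.2: the r=9 sphere slices to a regular 8-gon of circumradius 8.727 (√(r²−h²) with h=2.2 from center) (area = (8/2)·8.727²·sin(360°/8) = 215.41 mm²). Checking containment: the cross-section at z = 11.2 is a subset of the cross-section at z = 8.7.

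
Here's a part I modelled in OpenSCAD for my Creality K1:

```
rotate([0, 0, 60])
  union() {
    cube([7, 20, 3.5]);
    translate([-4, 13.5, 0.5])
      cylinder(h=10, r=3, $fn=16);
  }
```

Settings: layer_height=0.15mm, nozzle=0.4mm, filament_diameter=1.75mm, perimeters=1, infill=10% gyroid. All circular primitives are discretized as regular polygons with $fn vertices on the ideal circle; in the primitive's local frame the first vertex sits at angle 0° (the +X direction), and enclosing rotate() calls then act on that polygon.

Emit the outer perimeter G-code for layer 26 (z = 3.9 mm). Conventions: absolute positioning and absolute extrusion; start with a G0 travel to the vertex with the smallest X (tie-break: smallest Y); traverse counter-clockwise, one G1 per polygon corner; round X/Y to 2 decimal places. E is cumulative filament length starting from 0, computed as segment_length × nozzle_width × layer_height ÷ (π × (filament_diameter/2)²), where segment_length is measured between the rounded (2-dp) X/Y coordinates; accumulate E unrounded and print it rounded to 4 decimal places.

G0 X-16.67 Y3.68 Z3.90
G1 X-16.59 Y2.51 E0.0293
G1 X-16.07 Y1.46 E0.0585
G1 X-15.19 Y0.69 E0.0877
G1 X-14.08 Y0.31 E0.1169
G1 X-12.91 Y0.39 E0.1462
G1 X-11.87 Y0.91 E0.1752
G1 X-11.09 Y1.79 E0.2045
G1 X-10.72 Y2.89 E0.2335
G1 X-10.79 Y4.06 E0.2627
G1 X-11.31 Y5.11 E0.2919
G1 X-12.19 Y5.88 E0.3211
G1 X-13.30 Y6.26 E0.3504
G1 X-14.47 Y6.18 E0.3796
G1 X-15.52 Y5.67 E0.4087
G1 X-16.29 Y4.79 E0.4379
G1 X-16.67 Y3.68 E0.4672

At z = 3.9 mm: the cube is not intersected at this z (z outside [0, 3.5]); the r=3 cylinder at (-4, 13.5) gives a regular 16-gon of circumradius 3 (constant along its height); Combining (union): only the r=3 cylinder at (-4, 13.5) is present, so the union is just that shape — 1 connected region; (whole slice rotated 60° about Z — lengths, areas and connectivity unchanged). The outline is a single polygon with 16 vertices. Extrusion per mm of travel: 0.4 × 0.15 / (π × 0.875²) = 0.024945. Accumulating E over each segment gives final E = 0.4672.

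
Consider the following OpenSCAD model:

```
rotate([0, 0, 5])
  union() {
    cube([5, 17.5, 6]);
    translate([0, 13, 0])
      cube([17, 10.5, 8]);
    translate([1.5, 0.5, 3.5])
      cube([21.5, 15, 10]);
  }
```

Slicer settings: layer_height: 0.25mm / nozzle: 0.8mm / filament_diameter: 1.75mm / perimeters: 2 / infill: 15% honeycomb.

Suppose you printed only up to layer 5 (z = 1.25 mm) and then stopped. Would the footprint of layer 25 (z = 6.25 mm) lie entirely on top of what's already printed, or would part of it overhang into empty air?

Compare the two slices. At z = 1.25: the cube (footprint 5×17.5) is included at this height (area 87.50 mm²); the cube at (0, 13) is present — its section is the full 17×10.5 rectangle (area 178.50 mm²); the cube at (1.5, 0.5) is absent (z outside [3.5, 13.5]); Combining (union): the regions partially overlap — summed areas 266.00 mm² minus the doubly-counted overlap 22.50 mm² gives 243.50 mm² — area = 243.50 mm²; (rotated 5° about Z; rotation is an isometry so areas/perimeters/island counts are preserved). At z = 6.25: the cube does not reach this height (z outside [0, 6]); the cube at (0, 13) (footprint 17×10.5) is included at this height (area 178.50 mm²); the cube at (1.5, 0.5) is present — its section is the full 21.5×15 rectangle (area 322.50 mm²); Combining (union): the regions partially overlap — summed areas 501.00 mm² minus the doubly-counted overlap 38.75 mm² gives 462.25 mm² — area = 462.25 mm²; (whole slice rotated 5° about Z — lengths, areas and connectivity unchanged). Checking containment: at z = 6.25 the cross-section extends beyond the z = 1.25 cross-section by about 240.00 mm².

part overhangs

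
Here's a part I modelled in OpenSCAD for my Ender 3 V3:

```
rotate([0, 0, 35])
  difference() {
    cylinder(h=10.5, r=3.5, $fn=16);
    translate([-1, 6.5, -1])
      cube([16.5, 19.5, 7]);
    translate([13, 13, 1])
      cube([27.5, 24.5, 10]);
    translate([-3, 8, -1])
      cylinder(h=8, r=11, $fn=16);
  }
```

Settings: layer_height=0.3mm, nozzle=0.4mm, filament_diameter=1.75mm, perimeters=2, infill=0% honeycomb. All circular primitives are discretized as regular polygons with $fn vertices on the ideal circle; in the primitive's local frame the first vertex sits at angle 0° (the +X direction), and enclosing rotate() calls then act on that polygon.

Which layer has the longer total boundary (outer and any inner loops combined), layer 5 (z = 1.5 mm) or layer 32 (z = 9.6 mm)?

Layer 5 (z = 1.5): the r=3.5 cylinder gives a regular 16-gon of circumradius 3.5 (constant along its height) (perimeter = 2·16·3.500·sin(180°/16) = 21.85 mm); the cube at (-1, 6.5) is present — its section is the full 16.5×19.5 rectangle (perimeter 72.00 mm); the 27.5×24.5 cube at (13, 13) contributes its full rectangle (perimeter 104.00 mm); the cylinder at (-3, 8): section is a regular 16-gon, circumradius r=11 (perimeter = 2·16·11.000·sin(180°/16) = 68.67 mm); Subtracting the remaining from the first: starting from the r=3.5 cylinder, the 16.5×19.5 cube at (-1, 6.5) misses the remaining region (no effect); the 27.5×24.5 cube at (13, 13) misses the remaining region (no effect); the r=11 cylinder at (-3, 8) partially overlaps it — only the 32.75 mm² overlap (of its 370.44 mm²) is removed, clipping the outline — boundary = 12.71 mm; (rotated 35° about Z; rotation is an isometry so areas/perimeters/island counts are preserved). So its perimeter = 12.71 mm. Layer 32 (z = 9.6): the r=3.5 cylinder contributes a regular 16-gon of circumradius 3.5 (perimeter = 2·16·3.500·sin(180°/16) = 21.85 mm); the cube at (-1, 6.5) is not intersected at this z (z outside [-1, 6]); the cube at (13, 13) is present — its section is the full 27.5×24.5 rectangle (perimeter 104.00 mm); the cylinder at (-3, 8) is not intersected at this z (z outside [-1, 7]); After the difference (first − rest): starting from the r=3.5 cylinder, the 27.5×24.5 cube at (13, 13) misses the remaining region (no effect) — boundary = 21.85 mm; (rotated 35° about Z; rotation is an isometry so areas/perimeters/island counts are preserved). So its perimeter = 21.85 mm. Layer 32 is larger (21.85 vs 12.71 mm).

layer 32 (z = 9.6 mm)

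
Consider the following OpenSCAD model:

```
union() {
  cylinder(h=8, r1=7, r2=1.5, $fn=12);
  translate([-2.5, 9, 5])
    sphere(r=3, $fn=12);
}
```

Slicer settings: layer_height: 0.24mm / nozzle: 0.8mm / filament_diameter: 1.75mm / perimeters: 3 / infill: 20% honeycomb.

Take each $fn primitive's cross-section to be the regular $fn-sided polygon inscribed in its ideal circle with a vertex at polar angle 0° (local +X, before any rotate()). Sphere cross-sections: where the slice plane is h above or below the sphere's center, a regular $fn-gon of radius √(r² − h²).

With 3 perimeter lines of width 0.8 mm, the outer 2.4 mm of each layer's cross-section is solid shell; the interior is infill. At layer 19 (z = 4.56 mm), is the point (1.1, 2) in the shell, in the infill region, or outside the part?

At z = 4.56 mm: the cone: at t=0.570 of its height the radius interpolates to r₁+(r₂−r₁)t = 3.865, giving a regular 12-gon of that circumradius; the sphere at (-2.5, 9): section is a regular 12-gon, circumradius = √(r²−h²) = √(3²−0.44²) = 2.968; Combining (union): the 2 present regions are separate (no shared area or edge), so areas and boundary lengths simply add and each stays a separate island — 2 connected regions. Overall, the cross-section has 2 separate islands. The nearest boundary edge runs (0.00, 3.87)→(1.93, 3.35); distance from the point to it = 1.52 mm. (Shell/infill is judged within the island containing the point — the largest one.) The point is inside the cross-section, 1.52 mm from the nearest boundary — within the 2.4 mm shell band (3 × 0.8).

shell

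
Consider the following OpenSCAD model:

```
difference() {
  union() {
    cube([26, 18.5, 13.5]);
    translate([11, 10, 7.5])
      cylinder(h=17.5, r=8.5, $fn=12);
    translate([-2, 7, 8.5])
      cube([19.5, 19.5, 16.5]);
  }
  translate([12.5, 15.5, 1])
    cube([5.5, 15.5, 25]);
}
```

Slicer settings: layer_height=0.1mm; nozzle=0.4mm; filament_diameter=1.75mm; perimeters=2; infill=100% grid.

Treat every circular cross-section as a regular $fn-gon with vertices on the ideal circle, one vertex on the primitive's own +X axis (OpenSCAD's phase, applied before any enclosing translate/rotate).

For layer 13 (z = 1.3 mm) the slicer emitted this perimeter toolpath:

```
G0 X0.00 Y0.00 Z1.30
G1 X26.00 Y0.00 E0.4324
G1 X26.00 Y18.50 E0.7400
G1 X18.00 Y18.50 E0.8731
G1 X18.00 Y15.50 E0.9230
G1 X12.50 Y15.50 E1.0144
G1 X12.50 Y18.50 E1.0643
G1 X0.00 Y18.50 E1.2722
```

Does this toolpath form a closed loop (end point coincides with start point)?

Start point (G0): (0.00, 0.00). End point (last G1): the path does not return to the start — open.

no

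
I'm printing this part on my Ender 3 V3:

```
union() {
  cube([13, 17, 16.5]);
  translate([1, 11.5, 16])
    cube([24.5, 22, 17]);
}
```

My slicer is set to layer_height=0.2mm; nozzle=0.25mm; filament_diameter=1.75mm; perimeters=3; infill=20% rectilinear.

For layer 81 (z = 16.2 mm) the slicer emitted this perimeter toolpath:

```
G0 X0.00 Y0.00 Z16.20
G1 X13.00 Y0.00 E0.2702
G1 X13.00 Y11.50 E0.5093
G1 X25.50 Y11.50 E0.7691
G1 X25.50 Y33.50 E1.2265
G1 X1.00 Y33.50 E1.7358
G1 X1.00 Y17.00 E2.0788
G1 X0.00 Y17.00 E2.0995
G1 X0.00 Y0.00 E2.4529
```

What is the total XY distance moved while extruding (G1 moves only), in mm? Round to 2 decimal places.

Sum the Euclidean lengths of each G1 segment: total = 118.00 mm.

118.00 mm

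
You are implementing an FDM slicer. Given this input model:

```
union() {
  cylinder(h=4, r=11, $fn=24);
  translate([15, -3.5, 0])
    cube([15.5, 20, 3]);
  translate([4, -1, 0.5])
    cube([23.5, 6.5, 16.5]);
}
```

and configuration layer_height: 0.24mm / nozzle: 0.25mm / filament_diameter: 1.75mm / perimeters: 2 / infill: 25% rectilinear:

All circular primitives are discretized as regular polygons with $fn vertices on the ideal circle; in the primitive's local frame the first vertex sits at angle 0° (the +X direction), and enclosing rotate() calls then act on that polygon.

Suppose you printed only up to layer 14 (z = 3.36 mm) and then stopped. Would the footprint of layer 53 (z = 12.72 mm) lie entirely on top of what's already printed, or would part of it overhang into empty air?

Compare the two slices. At z = 3.36: the r=11 cylinder gives a regular 24-gon of circumradius 11 (constant along its height) (area = (24/2)·11.000²·sin(360°/24) = 375.81 mm²); the cube at (15, -3.5) is absent (z outside [0, 3]); the cube at (4, -1) is present — its section is the full 23.5×6.5 rectangle (area 152.75 mm²); Merging all regions: the regions partially overlap — summed areas 528.56 mm² minus the doubly-counted overlap 42.45 mm² gives 486.11 mm² — area = 486.11 mm². At z = 12.72: the cylinder is absent (z outside [0, 4]); the cube at (15, -3.5) is absent (z outside [0, 3]); the 23.5×6.5 cube at (4, -1) contributes its full rectangle (area 152.75 mm²); Merging all regions: only the 23.5×6.5 cube at (4, -1) is present, so the union is just that shape — area = 152.75 mm². Checking containment: the cross-section at z = 12.72 is a subset of the cross-section at z = 3.36.

entirely on top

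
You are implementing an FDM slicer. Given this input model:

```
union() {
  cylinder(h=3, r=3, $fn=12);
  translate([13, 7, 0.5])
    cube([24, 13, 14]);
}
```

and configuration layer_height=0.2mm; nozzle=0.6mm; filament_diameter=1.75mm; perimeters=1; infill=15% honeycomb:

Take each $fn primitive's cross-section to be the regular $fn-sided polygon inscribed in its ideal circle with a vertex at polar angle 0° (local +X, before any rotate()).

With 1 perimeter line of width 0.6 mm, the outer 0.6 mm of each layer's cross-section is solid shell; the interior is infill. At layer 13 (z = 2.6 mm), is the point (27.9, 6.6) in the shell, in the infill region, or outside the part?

outside

At z = 2.6 mm: the r=3 cylinder gives a regular 12-gon of circumradius 3 (constant along its height); the cube at (13, 7) (footprint 24×13) is included at this height; Merging all regions: the 2 present regions are separate (no shared area or edge), so areas and boundary lengths simply add and each stays a separate island — 2 connected regions. Overall, the cross-section has 2 separate islands. The nearest boundary edge runs (37.00, 7.00)→(13.00, 7.00); distance from the point to it = 0.40 mm. The point is not inside any of the regions above, so it lies outside the cross-section (0.40 mm from the nearest boundary).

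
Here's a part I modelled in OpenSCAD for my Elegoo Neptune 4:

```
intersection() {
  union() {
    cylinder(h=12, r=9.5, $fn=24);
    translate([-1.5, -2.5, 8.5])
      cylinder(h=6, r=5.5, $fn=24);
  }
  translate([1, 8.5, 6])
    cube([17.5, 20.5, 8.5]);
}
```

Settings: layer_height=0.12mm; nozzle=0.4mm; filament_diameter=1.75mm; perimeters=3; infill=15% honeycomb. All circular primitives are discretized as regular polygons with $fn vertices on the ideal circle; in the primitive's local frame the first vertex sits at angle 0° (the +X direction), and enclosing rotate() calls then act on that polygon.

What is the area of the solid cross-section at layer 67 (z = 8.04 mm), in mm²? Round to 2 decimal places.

At z = 8.04 mm: the r=9.5 cylinder contributes a regular 24-gon of circumradius 9.5 (area = (24/2)·9.500²·sin(360°/24) = 280.30 mm²); the cylinder at (-1.5, -2.5) is not intersected at this z (z outside [8.5, 14.5]); Taking the union: only the r=9.5 cylinder is present, so the union is just that shape — area = 280.30 mm²; the cube at (1, 8.5) is present — its section is the full 17.5×20.5 rectangle (area 358.75 mm²); Keeping only the common overlap: the 17.5×20.5 cube at (1, 8.5) partially overlaps the result so far; clipping to the common part keeps 1.68 mm² — area = 1.68 mm². Overall, the cross-section is a single solid region. Net area = 1.68 mm².

1.68 mm²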